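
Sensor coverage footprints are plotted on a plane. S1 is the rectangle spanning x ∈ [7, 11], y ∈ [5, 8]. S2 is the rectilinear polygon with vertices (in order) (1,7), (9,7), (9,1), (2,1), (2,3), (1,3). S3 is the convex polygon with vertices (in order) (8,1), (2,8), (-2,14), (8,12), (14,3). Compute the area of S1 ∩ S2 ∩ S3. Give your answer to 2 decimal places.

The intersection is the polygon with vertices (7,7), (9,7), (9,5), (7,5).
By the shoelace formula its area is 4.00.

4.00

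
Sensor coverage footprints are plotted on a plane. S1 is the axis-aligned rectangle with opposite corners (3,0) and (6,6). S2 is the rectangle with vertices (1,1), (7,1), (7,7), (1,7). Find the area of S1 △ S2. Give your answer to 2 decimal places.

24.00

|S1∩S2|: x∈[3,6], y∈[1,6] → 3·5 = 15.
|S1 △ S2| = |S1| + |S2| − 2·|S1∩S2| = 18 + 36 − 30 = 24.00.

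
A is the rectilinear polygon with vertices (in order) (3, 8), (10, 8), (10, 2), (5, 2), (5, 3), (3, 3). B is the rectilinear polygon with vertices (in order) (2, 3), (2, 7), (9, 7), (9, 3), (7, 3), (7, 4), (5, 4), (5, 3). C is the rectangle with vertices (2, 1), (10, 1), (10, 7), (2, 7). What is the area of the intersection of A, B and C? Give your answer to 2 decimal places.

The intersection is the polygon with vertices (3,7), (9,7), (9,3), (7,3), (7,4), (5,4), (5,3), (3,3).
By the shoelace formula its area is 22.00.

22.00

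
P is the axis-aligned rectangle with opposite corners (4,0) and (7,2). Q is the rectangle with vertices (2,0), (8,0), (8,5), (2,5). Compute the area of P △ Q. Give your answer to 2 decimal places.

|P∩Q|: x∈[4,7], y∈[0,2] → 3·2 = 6.
|P △ Q| = |P| + |Q| − 2·|P∩Q| = 6 + 30 − 12 = 24.00.

24.00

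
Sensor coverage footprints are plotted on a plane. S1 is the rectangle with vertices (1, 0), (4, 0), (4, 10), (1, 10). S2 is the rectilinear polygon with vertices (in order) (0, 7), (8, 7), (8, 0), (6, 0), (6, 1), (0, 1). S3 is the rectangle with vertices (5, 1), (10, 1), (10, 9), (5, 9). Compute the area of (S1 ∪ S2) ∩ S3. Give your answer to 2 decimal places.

18.00

The region (S1 ∪ S2) ∩ S3 is the polygon with vertices (8,7), (8,1), (6,1), (5,1), (5,7).
By the shoelace formula its area is 18.00.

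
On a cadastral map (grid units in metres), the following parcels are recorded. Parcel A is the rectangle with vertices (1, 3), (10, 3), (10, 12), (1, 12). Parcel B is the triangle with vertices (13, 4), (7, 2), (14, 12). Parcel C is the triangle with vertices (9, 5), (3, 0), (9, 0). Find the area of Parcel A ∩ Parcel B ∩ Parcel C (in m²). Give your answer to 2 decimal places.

The intersection is the polygon with vertices (7.7,3), (9,4.857), (9,3).
By the shoelace formula its area is 1.21.

1.21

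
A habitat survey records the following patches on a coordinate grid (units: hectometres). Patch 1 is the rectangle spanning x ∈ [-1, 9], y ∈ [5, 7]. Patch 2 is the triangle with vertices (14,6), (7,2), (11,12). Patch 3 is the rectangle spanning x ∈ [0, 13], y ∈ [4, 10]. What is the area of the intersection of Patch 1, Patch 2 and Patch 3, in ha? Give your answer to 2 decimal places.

0.80

The intersection is the polygon with vertices (8.2,5), (9,7), (9,5).
By the shoelace formula its area is 0.80.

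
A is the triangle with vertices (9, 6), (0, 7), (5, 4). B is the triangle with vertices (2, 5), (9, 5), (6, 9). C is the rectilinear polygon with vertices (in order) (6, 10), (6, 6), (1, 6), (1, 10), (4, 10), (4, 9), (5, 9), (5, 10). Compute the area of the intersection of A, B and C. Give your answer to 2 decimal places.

The intersection is the polygon with vertices (3.6,6.6), (6,6.333), (6,6), (3,6).
By the shoelace formula its area is 1.30.

1.30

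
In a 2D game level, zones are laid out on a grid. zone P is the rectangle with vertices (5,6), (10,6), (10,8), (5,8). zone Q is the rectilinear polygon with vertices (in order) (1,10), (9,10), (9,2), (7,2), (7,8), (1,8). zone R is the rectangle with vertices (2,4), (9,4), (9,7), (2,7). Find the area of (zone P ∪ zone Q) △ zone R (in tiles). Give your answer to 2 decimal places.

|zone P ∪ zone Q| = 34.
|(zone P ∪ zone Q) ∩ zone R| = 8.
|(zone P ∪ zone Q) △ zone R| = 34 + 21 − 16 = 39.00.

39.00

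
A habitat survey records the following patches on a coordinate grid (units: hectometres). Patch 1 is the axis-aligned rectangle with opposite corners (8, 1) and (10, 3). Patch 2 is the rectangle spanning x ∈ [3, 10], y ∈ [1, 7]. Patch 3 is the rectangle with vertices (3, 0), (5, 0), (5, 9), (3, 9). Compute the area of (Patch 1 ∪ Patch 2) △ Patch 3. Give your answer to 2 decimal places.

|Patch 1 ∪ Patch 2| = 42.
|(Patch 1 ∪ Patch 2) ∩ Patch 3| = 12.
|(Patch 1 ∪ Patch 2) △ Patch 3| = 42 + 18 − 24 = 36.00.

36.00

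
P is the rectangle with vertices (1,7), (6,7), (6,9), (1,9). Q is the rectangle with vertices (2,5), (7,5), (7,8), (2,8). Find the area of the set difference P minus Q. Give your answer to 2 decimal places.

|P∩Q|: x∈[2,6], y∈[7,8] → 4·1 = 4.
|P| = 10.
|P ∖ Q| = |P| − |P∩Q| = 10 − 4 = 6.00.

6.00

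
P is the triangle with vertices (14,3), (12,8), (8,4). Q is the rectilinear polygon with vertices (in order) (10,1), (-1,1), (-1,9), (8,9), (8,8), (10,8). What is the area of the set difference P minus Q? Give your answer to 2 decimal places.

11.67

|P| = 14, |P∩Q| = 2.3333.
|P ∖ Q| = |P| − |P∩Q| = 14 − 2.3333 = 11.67.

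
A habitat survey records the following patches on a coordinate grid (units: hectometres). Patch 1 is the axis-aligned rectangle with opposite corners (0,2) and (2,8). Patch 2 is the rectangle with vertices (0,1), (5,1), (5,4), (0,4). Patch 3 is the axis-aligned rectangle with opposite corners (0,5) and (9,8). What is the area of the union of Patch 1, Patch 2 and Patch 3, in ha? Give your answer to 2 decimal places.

44.00

By inclusion–exclusion:
Individual areas: |Patch 1| = 12, |Patch 2| = 15, |Patch 3| = 27.
|Patch 1∩Patch 2|: x∈[0,2], y∈[2,4] → 2·2 = 4.
|Patch 1∩Patch 3|: x∈[0,2], y∈[5,8] → 2·3 = 6.
|Patch 2∩Patch 3| = 0 (no overlap).
|Patch 1∩Patch 2∩Patch 3| = 0.
|Patch 1 ∪ Patch 2 ∪ Patch 3| = 54 − 10 + 0 = 44.00.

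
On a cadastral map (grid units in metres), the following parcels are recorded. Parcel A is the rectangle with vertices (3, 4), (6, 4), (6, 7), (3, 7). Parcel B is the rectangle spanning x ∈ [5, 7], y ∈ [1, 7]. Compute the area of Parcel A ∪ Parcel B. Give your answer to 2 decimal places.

By inclusion–exclusion:
Individual areas: |Parcel A| = 9, |Parcel B| = 12.
|Parcel A∩Parcel B|: x∈[5,6], y∈[4,7] → 1·3 = 3.
|Parcel A ∪ Parcel B| = 21 − 3 = 18.00.

18.00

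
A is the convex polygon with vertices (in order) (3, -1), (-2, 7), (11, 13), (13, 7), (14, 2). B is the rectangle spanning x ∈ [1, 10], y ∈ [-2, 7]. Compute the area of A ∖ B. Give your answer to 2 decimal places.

|A| = 134, |A∩B| = 62.1182.
|A ∖ B| = |A| − |A∩B| = 134 − 62.1182 = 71.88.

71.88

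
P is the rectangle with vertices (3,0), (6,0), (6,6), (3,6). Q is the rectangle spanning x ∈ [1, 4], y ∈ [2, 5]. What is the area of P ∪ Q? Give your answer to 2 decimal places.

24.00

By inclusion–exclusion:
Individual areas: |P| = 18, |Q| = 9.
|P∩Q|: x∈[3,4], y∈[2,5] → 1·3 = 3.
|P ∪ Q| = 27 − 3 = 24.00.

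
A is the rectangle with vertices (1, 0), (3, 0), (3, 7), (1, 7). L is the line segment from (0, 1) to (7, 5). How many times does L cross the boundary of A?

The segment meets the boundary at (3,2.714), (1,1.571).

2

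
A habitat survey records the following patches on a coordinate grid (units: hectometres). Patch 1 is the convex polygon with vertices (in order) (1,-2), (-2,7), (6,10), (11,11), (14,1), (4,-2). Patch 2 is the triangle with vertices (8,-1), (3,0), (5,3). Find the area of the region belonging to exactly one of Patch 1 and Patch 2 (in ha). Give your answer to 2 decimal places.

|Patch 1| = 142, |Patch 2| = 8.5, |Patch 1∩Patch 2| = 8.4722.
|Patch 1 △ Patch 2| = |Patch 1| + |Patch 2| − 2·|Patch 1∩Patch 2| = 142 + 8.5 − 16.9445 = 133.56.

133.56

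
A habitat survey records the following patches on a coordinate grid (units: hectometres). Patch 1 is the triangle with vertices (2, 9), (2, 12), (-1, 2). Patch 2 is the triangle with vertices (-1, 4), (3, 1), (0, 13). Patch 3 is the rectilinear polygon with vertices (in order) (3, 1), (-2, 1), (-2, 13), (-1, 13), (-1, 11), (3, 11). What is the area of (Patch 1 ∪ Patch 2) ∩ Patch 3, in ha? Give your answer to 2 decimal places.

|Patch 1 ∪ Patch 2| = 21.7366.
|(Patch 1 ∪ Patch 2) ∩ Patch 3| = 20.86.

20.86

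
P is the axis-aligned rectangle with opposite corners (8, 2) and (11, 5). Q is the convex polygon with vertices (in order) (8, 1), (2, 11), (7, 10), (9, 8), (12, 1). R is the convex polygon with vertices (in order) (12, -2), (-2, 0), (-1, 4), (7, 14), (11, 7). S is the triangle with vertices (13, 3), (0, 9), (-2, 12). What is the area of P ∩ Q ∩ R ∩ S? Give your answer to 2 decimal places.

0.60

The intersection is the polygon with vertices (9.667,5), (10.5,4.5), (10.685,4.069), (8.667,5).
By the shoelace formula its area is 0.60.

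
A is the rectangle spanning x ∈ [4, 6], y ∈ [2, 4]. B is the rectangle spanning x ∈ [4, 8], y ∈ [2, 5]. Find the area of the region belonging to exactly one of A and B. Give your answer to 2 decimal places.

8.00

|A∩B|: x∈[4,6], y∈[2,4] → 2·2 = 4.
|A △ B| = |A| + |B| − 2·|A∩B| = 4 + 12 − 8 = 8.00.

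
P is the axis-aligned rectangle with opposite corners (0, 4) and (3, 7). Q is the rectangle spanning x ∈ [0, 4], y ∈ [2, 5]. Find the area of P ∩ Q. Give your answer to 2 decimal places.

3.00

|P∩Q|: x∈[0,3], y∈[4,5] → 3·1 = 3.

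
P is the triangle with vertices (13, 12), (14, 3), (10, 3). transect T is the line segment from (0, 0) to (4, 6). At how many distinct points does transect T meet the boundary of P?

The segment lies entirely outside P and never meets its boundary.

0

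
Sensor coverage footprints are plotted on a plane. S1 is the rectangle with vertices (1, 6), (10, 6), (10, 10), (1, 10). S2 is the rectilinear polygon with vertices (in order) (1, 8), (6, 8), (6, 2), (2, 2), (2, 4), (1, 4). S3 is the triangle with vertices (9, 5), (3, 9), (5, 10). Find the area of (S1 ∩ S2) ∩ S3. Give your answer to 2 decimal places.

The region (S1 ∩ S2) ∩ S3 is the polygon with vertices (6,8), (6,7), (4.5,8).
By the shoelace formula its area is 0.75.

0.75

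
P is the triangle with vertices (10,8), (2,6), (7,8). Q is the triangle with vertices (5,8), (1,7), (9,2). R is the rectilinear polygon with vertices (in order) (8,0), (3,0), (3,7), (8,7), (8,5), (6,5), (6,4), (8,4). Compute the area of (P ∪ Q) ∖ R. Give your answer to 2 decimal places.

7.40

|P ∪ Q| = 16.0588.
|(P ∪ Q) ∩ R| = 8.6577.
|(P ∪ Q) ∖ R| = 16.0588 − 8.6577 = 7.40.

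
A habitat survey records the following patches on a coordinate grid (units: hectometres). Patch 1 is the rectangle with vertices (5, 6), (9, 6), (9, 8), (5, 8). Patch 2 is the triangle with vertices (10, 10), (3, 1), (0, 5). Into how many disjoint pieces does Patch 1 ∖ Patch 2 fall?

2

Patch 1 ∖ Patch 2 splits into 2 disjoint pieces (area 2.6667, area 0.25).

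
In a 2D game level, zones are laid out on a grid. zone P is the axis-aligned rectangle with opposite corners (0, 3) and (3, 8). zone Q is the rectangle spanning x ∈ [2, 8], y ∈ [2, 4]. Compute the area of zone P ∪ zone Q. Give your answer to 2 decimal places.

By inclusion–exclusion:
Individual areas: |zone P| = 15, |zone Q| = 12.
|zone P∩zone Q|: x∈[2,3], y∈[3,4] → 1·1 = 1.
|zone P ∪ zone Q| = 27 − 1 = 26.00.

26.00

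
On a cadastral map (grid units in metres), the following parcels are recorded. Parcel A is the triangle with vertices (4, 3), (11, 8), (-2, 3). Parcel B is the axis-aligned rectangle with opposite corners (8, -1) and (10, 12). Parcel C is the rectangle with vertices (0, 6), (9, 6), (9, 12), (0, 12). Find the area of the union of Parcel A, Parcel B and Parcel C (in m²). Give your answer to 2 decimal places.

86.75

By inclusion–exclusion:
Individual areas: |Parcel A| = 15, |Parcel B| = 26, |Parcel C| = 54.
|Parcel A∩Parcel B| = 1.3187.
|Parcel A∩Parcel C| = 1.7407.
|Parcel B∩Parcel C|: x∈[8,9], y∈[6,12] → 1·6 = 6.
|Parcel A∩Parcel B∩Parcel C| = 0.8099.
|Parcel A ∪ Parcel B ∪ Parcel C| = 95 − 9.0593 + 0.8099 = 86.75.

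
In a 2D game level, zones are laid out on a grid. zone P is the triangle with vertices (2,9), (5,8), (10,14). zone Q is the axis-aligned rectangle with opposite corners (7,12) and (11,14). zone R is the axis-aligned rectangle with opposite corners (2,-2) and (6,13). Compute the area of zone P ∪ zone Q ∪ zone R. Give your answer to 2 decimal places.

By inclusion–exclusion:
Individual areas: |zone P| = 11.5, |zone Q| = 8, |zone R| = 60.
|zone P∩zone Q| = 1.5208.
|zone P∩zone R| = 6.9.
|zone Q∩zone R| = 0 (no overlap).
|zone P∩zone Q∩zone R| = 0.
|zone P ∪ zone Q ∪ zone R| = 79.5 − 8.4208 + 0 = 71.08.

71.08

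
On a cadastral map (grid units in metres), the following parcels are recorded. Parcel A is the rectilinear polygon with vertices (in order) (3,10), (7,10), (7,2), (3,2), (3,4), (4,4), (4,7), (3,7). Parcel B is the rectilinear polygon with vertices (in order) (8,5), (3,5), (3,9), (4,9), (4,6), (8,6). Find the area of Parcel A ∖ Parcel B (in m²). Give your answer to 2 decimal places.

24.00

|Parcel A| = 29, |Parcel A∩Parcel B| = 5.
|Parcel A ∖ Parcel B| = |Parcel A| − |Parcel A∩Parcel B| = 29 − 5 = 24.00.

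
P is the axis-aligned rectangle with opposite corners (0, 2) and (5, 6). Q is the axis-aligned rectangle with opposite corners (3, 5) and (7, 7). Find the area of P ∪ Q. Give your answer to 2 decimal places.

By inclusion–exclusion:
Individual areas: |P| = 20, |Q| = 8.
|P∩Q|: x∈[3,5], y∈[5,6] → 2·1 = 2.
|P ∪ Q| = 28 − 2 = 26.00.

26.00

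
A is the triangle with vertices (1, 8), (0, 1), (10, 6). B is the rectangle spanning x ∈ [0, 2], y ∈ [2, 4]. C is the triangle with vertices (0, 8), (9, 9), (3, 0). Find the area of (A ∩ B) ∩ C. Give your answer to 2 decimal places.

The region (A ∩ B) ∩ C is the polygon with vertices (2,4), (2,2.667), (1.5,4).
By the shoelace formula its area is 0.33.

0.33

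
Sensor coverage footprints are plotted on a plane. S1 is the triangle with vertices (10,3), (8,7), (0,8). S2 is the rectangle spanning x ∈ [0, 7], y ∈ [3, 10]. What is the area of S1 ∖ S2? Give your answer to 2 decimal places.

|S1| = 15, |S1∩S2| = 9.1875.
|S1 ∖ S2| = |S1| − |S1∩S2| = 15 − 9.1875 = 5.81.

5.81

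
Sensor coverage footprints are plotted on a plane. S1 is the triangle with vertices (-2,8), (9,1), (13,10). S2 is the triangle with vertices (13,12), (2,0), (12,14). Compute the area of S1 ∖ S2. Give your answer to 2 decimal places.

55.53

|S1| = 63.5, |S1∩S2| = 7.9708.
|S1 ∖ S2| = |S1| − |S1∩S2| = 63.5 − 7.9708 = 55.53.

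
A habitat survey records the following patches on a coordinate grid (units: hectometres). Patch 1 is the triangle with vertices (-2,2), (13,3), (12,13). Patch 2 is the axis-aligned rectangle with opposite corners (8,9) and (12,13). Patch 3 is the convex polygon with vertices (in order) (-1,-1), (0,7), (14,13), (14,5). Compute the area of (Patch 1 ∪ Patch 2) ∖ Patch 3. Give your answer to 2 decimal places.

|Patch 1 ∪ Patch 2| = 81.7857.
|(Patch 1 ∪ Patch 2) ∩ Patch 3| = 70.4163.
|(Patch 1 ∪ Patch 2) ∖ Patch 3| = 81.7857 − 70.4163 = 11.37.

11.37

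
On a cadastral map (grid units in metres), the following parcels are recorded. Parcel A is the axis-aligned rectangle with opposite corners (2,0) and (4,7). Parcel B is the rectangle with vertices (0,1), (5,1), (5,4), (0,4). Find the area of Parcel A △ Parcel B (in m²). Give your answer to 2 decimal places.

|Parcel A∩Parcel B|: x∈[2,4], y∈[1,4] → 2·3 = 6.
|Parcel A △ Parcel B| = |Parcel A| + |Parcel B| − 2·|Parcel A∩Parcel B| = 14 + 15 − 12 = 17.00.

17.00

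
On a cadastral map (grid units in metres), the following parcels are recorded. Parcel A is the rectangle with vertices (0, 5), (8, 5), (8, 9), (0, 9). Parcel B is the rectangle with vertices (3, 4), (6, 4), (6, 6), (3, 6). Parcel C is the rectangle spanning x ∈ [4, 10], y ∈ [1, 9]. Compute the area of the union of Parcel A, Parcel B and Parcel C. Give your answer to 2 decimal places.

By inclusion–exclusion:
Individual areas: |Parcel A| = 32, |Parcel B| = 6, |Parcel C| = 48.
|Parcel A∩Parcel B|: x∈[3,6], y∈[5,6] → 3·1 = 3.
|Parcel A∩Parcel C|: x∈[4,8], y∈[5,9] → 4·4 = 16.
|Parcel B∩Parcel C|: x∈[4,6], y∈[4,6] → 2·2 = 4.
|Parcel A∩Parcel B∩Parcel C| = 2.
|Parcel A ∪ Parcel B ∪ Parcel C| = 86 − 23 + 2 = 65.00.

65.00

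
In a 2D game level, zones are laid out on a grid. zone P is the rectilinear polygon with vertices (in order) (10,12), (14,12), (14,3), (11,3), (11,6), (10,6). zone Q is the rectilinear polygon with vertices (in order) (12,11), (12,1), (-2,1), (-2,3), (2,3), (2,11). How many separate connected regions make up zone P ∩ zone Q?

1

zone P ∩ zone Q is a single connected region.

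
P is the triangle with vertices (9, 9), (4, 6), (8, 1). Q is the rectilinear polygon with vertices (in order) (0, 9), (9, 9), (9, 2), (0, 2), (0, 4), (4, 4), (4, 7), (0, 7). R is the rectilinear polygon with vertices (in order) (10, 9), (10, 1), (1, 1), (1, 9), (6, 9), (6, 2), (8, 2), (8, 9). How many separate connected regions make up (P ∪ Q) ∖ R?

3

(P ∪ Q) ∖ R splits into 3 disjoint pieces (area 14, area 2, area 2).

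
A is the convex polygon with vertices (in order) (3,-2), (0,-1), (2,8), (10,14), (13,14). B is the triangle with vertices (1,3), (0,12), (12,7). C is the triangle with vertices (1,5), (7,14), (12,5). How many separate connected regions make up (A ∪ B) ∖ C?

(A ∪ B) ∖ C splits into 3 disjoint pieces (area 46.6511, area 12.8647, area 0.5214).

3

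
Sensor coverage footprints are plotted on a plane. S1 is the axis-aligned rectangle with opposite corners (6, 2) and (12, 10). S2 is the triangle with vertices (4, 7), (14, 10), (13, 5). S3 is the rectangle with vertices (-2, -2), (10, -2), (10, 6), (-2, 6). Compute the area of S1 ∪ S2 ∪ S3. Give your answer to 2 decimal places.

By inclusion–exclusion:
Individual areas: |S1| = 48, |S2| = 23.5, |S3| = 96.
|S1∩S2| = 15.6667.
|S1∩S3|: x∈[6,10], y∈[2,6] → 4·4 = 16.
|S2∩S3| = 0.25.
|S1∩S2∩S3| = 0.25.
|S1 ∪ S2 ∪ S3| = 167.5 − 31.9167 + 0.25 = 135.83.

135.83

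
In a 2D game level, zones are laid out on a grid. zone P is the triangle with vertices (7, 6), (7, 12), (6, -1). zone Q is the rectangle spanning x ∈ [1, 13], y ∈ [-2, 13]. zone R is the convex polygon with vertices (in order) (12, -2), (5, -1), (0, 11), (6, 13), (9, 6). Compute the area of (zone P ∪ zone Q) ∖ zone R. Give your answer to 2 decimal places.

89.37

|zone P ∪ zone Q| = 180.
|(zone P ∪ zone Q) ∩ zone R| = 90.6333.
|(zone P ∪ zone Q) ∖ zone R| = 180 − 90.6333 = 89.37.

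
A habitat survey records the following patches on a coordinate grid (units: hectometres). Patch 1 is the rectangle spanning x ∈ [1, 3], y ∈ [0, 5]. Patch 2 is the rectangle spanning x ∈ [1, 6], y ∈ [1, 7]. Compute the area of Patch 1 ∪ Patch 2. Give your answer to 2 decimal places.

By inclusion–exclusion:
Individual areas: |Patch 1| = 10, |Patch 2| = 30.
|Patch 1∩Patch 2|: x∈[1,3], y∈[1,5] → 2·4 = 8.
|Patch 1 ∪ Patch 2| = 40 − 8 = 32.00.

32.00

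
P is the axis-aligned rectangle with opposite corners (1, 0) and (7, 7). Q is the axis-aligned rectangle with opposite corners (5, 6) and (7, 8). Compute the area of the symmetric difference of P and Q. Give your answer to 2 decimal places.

42.00

|P∩Q|: x∈[5,7], y∈[6,7] → 2·1 = 2.
|P △ Q| = |P| + |Q| − 2·|P∩Q| = 42 + 4 − 4 = 42.00.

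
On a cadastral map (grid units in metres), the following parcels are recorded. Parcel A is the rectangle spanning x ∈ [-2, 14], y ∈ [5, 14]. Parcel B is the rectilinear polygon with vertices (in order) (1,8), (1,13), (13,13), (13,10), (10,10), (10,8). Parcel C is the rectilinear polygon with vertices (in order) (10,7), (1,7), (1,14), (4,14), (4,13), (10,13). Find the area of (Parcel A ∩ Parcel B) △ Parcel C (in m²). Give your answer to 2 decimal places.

21.00

|Parcel A ∩ Parcel B| = 54.
|(Parcel A ∩ Parcel B) ∩ Parcel C| = 45.
|(Parcel A ∩ Parcel B) △ Parcel C| = 54 + 57 − 90 = 21.00.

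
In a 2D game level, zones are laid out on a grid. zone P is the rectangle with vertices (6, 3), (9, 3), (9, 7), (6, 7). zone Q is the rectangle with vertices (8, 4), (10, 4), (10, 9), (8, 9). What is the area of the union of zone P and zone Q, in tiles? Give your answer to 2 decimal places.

19.00

By inclusion–exclusion:
Individual areas: |zone P| = 12, |zone Q| = 10.
|zone P∩zone Q|: x∈[8,9], y∈[4,7] → 1·3 = 3.
|zone P ∪ zone Q| = 22 − 3 = 19.00.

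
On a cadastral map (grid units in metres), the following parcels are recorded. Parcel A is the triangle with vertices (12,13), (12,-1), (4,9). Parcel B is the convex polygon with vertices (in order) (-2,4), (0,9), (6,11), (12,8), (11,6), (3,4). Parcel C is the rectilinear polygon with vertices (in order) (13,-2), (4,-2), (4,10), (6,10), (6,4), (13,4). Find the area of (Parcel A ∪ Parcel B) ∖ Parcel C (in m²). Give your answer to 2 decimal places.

|Parcel A ∪ Parcel B| = 93.8958.
|(Parcel A ∪ Parcel B) ∩ Parcel C| = 21.
|(Parcel A ∪ Parcel B) ∖ Parcel C| = 93.8958 − 21 = 72.90.

72.90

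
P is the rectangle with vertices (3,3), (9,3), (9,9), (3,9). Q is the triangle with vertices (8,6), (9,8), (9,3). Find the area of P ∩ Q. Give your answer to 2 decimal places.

2.50

The intersection is the polygon with vertices (9,3), (8,6), (9,8).
By the shoelace formula its area is 2.50.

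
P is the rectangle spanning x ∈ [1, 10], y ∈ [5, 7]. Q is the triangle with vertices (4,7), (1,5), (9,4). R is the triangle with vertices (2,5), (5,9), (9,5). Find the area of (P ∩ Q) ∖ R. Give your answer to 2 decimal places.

|P ∩ Q| = 6.3333.
|(P ∩ Q) ∩ R| = 5.6667.
|(P ∩ Q) ∖ R| = 6.3333 − 5.6667 = 0.67.

0.67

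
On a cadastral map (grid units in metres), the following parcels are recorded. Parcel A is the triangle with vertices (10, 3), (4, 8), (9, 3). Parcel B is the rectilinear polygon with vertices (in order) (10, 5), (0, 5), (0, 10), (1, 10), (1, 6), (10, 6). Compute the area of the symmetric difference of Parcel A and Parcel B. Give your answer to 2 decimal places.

15.50

|Parcel A| = 2.5, |Parcel B| = 14, |Parcel A∩Parcel B| = 0.5.
|Parcel A △ Parcel B| = |Parcel A| + |Parcel B| − 2·|Parcel A∩Parcel B| = 2.5 + 14 − 1 = 15.50.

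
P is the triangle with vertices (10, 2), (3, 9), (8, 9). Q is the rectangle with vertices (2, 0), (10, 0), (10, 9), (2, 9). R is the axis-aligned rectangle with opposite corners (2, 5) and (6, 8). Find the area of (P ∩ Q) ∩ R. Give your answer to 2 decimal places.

The region (P ∩ Q) ∩ R is the polygon with vertices (4,8), (6,8), (6,6).
By the shoelace formula its area is 2.00.

2.00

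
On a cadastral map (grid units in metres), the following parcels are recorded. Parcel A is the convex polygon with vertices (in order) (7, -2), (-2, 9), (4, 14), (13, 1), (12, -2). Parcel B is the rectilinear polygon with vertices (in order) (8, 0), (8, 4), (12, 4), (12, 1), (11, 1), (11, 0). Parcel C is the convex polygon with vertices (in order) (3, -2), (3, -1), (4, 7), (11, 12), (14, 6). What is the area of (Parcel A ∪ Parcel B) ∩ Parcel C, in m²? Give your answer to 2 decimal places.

41.71

The region (Parcel A ∪ Parcel B) ∩ Parcel C is the polygon with vertices (10.923,4), (11.25,4), (5.508,-0.176), (3.422,2.373), (4,7), (7.243,9.316).
By the shoelace formula its area is 41.71.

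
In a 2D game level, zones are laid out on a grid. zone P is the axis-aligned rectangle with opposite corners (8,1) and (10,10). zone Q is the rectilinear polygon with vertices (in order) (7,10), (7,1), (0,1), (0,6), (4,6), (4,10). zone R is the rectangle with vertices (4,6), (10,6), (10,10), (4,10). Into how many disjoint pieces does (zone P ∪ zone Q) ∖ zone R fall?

2

(zone P ∪ zone Q) ∖ zone R splits into 2 disjoint pieces (area 10, area 35).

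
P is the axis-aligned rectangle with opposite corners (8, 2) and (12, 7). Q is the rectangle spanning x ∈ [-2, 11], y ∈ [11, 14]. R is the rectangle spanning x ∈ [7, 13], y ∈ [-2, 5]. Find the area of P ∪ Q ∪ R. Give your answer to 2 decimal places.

89.00

By inclusion–exclusion:
Individual areas: |P| = 20, |Q| = 39, |R| = 42.
|P∩Q| = 0 (no overlap).
|P∩R|: x∈[8,12], y∈[2,5] → 4·3 = 12.
|Q∩R| = 0 (no overlap).
|P∩Q∩R| = 0.
|P ∪ Q ∪ R| = 101 − 12 + 0 = 89.00.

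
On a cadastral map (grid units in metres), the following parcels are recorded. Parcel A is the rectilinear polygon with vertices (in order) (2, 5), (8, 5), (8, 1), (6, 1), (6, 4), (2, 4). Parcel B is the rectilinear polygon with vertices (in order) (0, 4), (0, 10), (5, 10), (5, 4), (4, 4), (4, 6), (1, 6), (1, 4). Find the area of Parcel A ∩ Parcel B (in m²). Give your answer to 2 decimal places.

The intersection is the polygon with vertices (5,5), (5,4), (4,4), (4,5).
By the shoelace formula its area is 1.00.

1.00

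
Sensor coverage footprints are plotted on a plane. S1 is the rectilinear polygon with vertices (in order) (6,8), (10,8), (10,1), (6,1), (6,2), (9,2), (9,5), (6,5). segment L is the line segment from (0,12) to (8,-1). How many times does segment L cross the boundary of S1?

The segment meets the boundary at (6.769,1), (6.154,2).

2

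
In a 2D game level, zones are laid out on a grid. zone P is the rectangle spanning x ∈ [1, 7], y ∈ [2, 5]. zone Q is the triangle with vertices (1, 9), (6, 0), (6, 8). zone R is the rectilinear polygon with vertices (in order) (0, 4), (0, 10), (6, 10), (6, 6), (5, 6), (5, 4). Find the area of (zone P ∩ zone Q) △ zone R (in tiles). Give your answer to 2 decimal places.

|zone P ∩ zone Q| = 5.8333.
|(zone P ∩ zone Q) ∩ zone R| = 1.5.
|(zone P ∩ zone Q) △ zone R| = 5.8333 + 34 − 3 = 36.83.

36.83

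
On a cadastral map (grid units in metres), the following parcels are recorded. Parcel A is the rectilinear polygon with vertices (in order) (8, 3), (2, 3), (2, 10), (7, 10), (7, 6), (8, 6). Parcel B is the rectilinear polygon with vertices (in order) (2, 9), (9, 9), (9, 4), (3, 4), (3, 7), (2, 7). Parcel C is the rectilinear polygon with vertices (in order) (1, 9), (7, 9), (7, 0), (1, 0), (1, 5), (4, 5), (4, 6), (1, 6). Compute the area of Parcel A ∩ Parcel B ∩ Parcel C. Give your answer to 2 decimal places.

21.00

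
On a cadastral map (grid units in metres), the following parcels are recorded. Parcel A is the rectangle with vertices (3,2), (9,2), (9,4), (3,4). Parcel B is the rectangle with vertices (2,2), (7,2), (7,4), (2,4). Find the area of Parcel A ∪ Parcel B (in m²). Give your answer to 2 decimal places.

By inclusion–exclusion:
Individual areas: |Parcel A| = 12, |Parcel B| = 10.
|Parcel A∩Parcel B|: x∈[3,7], y∈[2,4] → 4·2 = 8.
|Parcel A ∪ Parcel B| = 22 − 8 = 14.00.

14.00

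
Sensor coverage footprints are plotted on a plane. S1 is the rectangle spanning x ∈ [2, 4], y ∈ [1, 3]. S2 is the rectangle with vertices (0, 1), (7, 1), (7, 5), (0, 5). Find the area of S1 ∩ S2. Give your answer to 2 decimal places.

4.00

|S1∩S2|: x∈[2,4], y∈[1,3] → 2·2 = 4.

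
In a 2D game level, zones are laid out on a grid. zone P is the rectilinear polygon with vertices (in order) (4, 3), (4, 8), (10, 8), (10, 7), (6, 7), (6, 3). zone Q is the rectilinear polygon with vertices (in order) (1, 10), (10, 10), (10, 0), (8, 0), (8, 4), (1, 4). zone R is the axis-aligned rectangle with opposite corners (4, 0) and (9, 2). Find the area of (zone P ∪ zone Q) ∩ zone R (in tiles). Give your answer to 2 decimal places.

The region (zone P ∪ zone Q) ∩ zone R is the polygon with vertices (8,0), (8,2), (9,2), (9,0).
By the shoelace formula its area is 2.00.

2.00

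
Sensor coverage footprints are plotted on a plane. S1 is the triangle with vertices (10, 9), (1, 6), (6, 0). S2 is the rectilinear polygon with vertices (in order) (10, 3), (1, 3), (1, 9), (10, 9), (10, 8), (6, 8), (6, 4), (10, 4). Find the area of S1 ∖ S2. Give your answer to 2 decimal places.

|S1| = 34.5, |S1∩S2| = 18.25.
|S1 ∖ S2| = |S1| − |S1∩S2| = 34.5 − 18.25 = 16.25.

16.25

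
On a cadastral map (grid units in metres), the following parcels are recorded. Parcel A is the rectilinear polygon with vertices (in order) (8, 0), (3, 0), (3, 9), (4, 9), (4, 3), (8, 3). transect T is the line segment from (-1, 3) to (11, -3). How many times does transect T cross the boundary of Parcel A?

The segment meets the boundary at (5,0), (3,1).

2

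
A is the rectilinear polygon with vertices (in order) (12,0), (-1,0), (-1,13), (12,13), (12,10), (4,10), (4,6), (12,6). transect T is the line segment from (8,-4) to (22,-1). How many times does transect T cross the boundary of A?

0

The segment lies entirely outside A and never meets its boundary.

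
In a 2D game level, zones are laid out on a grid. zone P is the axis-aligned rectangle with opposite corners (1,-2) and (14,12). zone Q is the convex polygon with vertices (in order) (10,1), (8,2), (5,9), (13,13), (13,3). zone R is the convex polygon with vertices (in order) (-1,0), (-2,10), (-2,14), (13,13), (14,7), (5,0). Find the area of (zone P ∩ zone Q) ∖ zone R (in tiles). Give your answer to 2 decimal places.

|zone P ∩ zone Q| = 61.5.
|(zone P ∩ zone Q) ∩ zone R| = 49.0933.
|(zone P ∩ zone Q) ∖ zone R| = 61.5 − 49.0933 = 12.41.

12.41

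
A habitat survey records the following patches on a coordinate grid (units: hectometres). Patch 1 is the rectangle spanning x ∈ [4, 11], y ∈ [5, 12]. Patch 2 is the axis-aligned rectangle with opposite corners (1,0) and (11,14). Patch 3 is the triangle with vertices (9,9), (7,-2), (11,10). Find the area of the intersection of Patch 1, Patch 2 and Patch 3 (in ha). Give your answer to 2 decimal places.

6.29

The intersection is the polygon with vertices (8.273,5), (9,9), (11,10), (9.333,5).
By the shoelace formula its area is 6.29.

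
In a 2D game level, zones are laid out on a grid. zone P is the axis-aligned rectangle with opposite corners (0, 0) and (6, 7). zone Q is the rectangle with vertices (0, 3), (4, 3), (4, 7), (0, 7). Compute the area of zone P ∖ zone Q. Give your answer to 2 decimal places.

|zone P∩zone Q|: x∈[0,4], y∈[3,7] → 4·4 = 16.
|zone P| = 42.
|zone P ∖ zone Q| = |zone P| − |zone P∩zone Q| = 42 − 16 = 26.00.

26.00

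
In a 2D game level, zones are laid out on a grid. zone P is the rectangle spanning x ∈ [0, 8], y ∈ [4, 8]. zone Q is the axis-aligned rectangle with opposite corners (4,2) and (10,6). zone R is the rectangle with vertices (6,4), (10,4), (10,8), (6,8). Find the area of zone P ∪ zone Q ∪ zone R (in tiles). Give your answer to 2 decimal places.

52.00

By inclusion–exclusion:
Individual areas: |zone P| = 32, |zone Q| = 24, |zone R| = 16.
|zone P∩zone Q|: x∈[4,8], y∈[4,6] → 4·2 = 8.
|zone P∩zone R|: x∈[6,8], y∈[4,8] → 2·4 = 8.
|zone Q∩zone R|: x∈[6,10], y∈[4,6] → 4·2 = 8.
|zone P∩zone Q∩zone R| = 4.
|zone P ∪ zone Q ∪ zone R| = 72 − 24 + 4 = 52.00.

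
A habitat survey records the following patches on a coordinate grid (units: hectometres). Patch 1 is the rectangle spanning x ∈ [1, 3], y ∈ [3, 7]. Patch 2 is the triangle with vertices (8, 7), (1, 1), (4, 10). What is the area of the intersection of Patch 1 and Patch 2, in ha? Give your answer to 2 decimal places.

2.67

The intersection is the polygon with vertices (3,3), (1.667,3), (3,7).
By the shoelace formula its area is 2.67.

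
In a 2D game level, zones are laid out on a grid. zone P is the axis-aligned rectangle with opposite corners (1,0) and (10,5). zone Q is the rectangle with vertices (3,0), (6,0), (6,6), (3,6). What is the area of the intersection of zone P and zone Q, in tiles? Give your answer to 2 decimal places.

|zone P∩zone Q|: x∈[3,6], y∈[0,5] → 3·5 = 15.

15.00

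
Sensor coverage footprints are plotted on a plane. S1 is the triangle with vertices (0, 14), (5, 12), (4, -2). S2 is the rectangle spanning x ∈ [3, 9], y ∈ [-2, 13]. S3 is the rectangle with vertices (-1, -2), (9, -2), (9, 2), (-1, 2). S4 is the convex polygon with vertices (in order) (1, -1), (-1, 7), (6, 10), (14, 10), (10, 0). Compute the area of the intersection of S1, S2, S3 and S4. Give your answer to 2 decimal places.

2.29

The intersection is the polygon with vertices (3,2), (4.286,2), (4.096,-0.656), (3.676,-0.703).
By the shoelace formula its area is 2.29.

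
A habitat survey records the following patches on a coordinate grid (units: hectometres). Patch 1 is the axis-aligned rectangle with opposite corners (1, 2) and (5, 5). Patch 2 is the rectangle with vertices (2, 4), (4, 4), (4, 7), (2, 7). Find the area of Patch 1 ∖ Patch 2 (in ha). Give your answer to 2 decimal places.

10.00

|Patch 1∩Patch 2|: x∈[2,4], y∈[4,5] → 2·1 = 2.
|Patch 1| = 12.
|Patch 1 ∖ Patch 2| = |Patch 1| − |Patch 1∩Patch 2| = 12 − 2 = 10.00.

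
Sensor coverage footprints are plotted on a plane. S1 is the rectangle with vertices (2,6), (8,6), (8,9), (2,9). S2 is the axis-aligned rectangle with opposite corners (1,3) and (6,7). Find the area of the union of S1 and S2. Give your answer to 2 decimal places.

By inclusion–exclusion:
Individual areas: |S1| = 18, |S2| = 20.
|S1∩S2|: x∈[2,6], y∈[6,7] → 4·1 = 4.
|S1 ∪ S2| = 38 − 4 = 34.00.

34.00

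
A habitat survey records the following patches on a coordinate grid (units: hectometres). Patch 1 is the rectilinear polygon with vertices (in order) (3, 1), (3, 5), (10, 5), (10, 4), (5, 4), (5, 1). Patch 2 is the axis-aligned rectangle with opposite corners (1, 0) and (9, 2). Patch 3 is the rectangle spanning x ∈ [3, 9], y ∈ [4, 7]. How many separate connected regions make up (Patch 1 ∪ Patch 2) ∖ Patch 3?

(Patch 1 ∪ Patch 2) ∖ Patch 3 splits into 2 disjoint pieces (area 1, area 20).

2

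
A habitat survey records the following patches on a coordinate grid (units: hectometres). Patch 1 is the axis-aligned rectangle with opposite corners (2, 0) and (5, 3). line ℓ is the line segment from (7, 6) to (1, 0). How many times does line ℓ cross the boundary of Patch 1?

2

The segment meets the boundary at (2,1), (4,3).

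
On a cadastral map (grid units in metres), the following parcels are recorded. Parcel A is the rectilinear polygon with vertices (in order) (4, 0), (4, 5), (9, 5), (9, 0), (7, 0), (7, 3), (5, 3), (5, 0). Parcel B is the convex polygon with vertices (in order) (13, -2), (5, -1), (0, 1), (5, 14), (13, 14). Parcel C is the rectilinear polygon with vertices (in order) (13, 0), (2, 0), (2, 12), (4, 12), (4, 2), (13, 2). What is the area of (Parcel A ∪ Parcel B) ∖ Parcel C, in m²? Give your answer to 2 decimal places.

125.95

|Parcel A ∪ Parcel B| = 161.5.
|(Parcel A ∪ Parcel B) ∩ Parcel C| = 35.55.
|(Parcel A ∪ Parcel B) ∖ Parcel C| = 161.5 − 35.55 = 125.95.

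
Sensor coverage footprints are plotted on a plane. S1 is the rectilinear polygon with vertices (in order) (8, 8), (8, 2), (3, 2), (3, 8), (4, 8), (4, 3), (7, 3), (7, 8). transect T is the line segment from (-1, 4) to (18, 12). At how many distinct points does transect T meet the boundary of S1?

The segment meets the boundary at (8,7.789), (7,7.368), (4,6.105), (3,5.684).

4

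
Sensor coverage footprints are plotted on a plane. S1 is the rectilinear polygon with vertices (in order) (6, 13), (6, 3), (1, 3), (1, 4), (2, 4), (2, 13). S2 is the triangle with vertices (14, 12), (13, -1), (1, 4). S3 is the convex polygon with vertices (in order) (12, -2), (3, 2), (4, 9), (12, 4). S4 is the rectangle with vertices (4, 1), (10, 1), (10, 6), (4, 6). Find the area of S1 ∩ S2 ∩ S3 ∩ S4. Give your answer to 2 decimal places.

5.98

The intersection is the polygon with vertices (4.25,6), (6,6), (6,3), (4,3), (4,5.846).
By the shoelace formula its area is 5.98.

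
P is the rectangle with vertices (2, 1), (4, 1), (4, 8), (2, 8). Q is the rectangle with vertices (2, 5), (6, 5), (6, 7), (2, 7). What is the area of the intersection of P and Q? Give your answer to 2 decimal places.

4.00

|P∩Q|: x∈[2,4], y∈[5,7] → 2·2 = 4.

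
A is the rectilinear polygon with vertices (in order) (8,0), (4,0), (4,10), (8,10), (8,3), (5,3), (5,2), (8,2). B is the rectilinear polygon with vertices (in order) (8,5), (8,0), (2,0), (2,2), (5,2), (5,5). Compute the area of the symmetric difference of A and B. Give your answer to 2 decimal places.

|A| = 37, |B| = 21, |A∩B| = 14.
|A △ B| = |A| + |B| − 2·|A∩B| = 37 + 21 − 28 = 30.00.

30.00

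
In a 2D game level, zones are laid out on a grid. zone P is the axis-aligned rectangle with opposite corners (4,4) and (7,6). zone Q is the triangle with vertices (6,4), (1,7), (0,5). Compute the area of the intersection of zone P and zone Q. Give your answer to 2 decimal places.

0.87

The intersection is the polygon with vertices (4,5.2), (6,4), (4,4.333).
By the shoelace formula its area is 0.87.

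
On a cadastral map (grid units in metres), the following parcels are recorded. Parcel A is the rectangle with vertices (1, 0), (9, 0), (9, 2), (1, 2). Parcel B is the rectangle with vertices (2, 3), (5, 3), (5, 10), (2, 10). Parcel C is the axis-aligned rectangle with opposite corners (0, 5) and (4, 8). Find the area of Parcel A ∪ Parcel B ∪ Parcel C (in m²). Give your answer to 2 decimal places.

43.00

By inclusion–exclusion:
Individual areas: |Parcel A| = 16, |Parcel B| = 21, |Parcel C| = 12.
|Parcel A∩Parcel B| = 0 (no overlap).
|Parcel A∩Parcel C| = 0 (no overlap).
|Parcel B∩Parcel C|: x∈[2,4], y∈[5,8] → 2·3 = 6.
|Parcel A∩Parcel B∩Parcel C| = 0.
|Parcel A ∪ Parcel B ∪ Parcel C| = 49 − 6 + 0 = 43.00.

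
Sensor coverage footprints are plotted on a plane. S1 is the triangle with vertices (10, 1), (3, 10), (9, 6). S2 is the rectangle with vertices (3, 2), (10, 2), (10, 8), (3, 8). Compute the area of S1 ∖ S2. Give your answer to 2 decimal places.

|S1| = 13, |S1∩S2| = 11.2667.
|S1 ∖ S2| = |S1| − |S1∩S2| = 13 − 11.2667 = 1.73.

1.73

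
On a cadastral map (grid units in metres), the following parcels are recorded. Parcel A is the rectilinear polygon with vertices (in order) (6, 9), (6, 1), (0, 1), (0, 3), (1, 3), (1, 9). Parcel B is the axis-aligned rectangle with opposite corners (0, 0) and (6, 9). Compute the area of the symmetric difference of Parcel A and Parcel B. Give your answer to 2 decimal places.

|Parcel A| = 42, |Parcel B| = 54, |Parcel A∩Parcel B| = 42.
|Parcel A △ Parcel B| = |Parcel A| + |Parcel B| − 2·|Parcel A∩Parcel B| = 42 + 54 − 84 = 12.00.

12.00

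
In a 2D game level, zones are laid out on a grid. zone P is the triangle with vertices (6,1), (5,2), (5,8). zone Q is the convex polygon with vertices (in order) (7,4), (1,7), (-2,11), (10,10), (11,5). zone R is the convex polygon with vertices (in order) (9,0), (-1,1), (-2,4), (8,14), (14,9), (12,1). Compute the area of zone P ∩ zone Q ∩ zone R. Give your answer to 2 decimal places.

The intersection is the polygon with vertices (5.462,4.769), (5,5), (5,8).
By the shoelace formula its area is 0.69.

0.69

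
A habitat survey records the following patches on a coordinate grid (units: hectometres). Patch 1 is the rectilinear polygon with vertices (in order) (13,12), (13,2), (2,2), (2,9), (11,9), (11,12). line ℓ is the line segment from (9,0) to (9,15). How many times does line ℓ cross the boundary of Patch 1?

2

The segment meets the boundary at (9,9), (9,2).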